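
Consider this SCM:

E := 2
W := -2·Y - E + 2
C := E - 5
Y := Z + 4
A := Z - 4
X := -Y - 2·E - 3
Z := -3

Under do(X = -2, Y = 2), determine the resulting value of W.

The joint intervention fixes X = -2, Y = 2, removing each variable's own equation.
W = -2·Y - E + 2  [with Y=2, E=2]  = -4

-4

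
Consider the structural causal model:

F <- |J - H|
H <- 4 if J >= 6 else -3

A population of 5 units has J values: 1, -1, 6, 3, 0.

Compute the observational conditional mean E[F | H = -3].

E[F|H=-3] averages over only the 4 units with H=-3 (J = 1, -1, 3, 0): F = 4, 2, 6, 3, mean 3.75.

3.75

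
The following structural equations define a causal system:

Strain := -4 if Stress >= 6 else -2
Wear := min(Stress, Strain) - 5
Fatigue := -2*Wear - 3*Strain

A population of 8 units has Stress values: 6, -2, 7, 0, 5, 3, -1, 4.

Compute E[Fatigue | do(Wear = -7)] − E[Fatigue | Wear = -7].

Every unit gets Wear=-7 under the intervention. Fatigue values become 26, 20, 26, 20, 20, 20, 20, 20; E[Fatigue|do(Wear=-7)] = 21.5.
Observing Wear=-7 restricts to units where Wear's equation naturally yields -7: Stress ∈ {-2, 0, 5, 3, -1, 4}. In that subpopulation Fatigue = 20, 20, 20, 20, 20, 20, mean 20.
Difference = 21.5 − 20 = 1.5.

1.5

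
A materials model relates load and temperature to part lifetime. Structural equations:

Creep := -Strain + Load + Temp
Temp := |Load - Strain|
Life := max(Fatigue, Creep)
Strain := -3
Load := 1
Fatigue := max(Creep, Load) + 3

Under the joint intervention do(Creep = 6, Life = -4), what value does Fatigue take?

9

Setting Creep = 6, Life = -4 by intervention discards those variables' equations.
Fatigue = max(Creep, Load) + 3  [with Creep=6, Load=1]  = 9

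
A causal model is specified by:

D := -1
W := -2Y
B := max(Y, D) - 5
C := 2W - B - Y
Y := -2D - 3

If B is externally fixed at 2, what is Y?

-1

Under do(B=2), the mechanism B := max(Y, D) - 5 is discarded; B is fixed at 2.
Since Y is not a descendant of the intervened variable, it is unaffected.
Y = -2D - 3  [with D=-1]  = -1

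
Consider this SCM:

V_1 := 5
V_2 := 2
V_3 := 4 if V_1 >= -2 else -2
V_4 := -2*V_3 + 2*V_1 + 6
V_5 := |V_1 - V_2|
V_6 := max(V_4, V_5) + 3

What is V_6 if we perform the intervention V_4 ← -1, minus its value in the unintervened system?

-5

Under do(V_4=-1), the mechanism V_4 := -2*V_3 + 2*V_1 + 6 is discarded; V_4 is fixed at -1.
V_5 = |V_1 - V_2|  [with V_1=5, V_2=2]  = 3
V_6 = max(V_4, V_5) + 3  [with V_4=-1, V_5=3]  = 6
Without intervention: V_3 = 4 if V_1 >= -2 else -2  [with V_1=5]  = 4; V_4 = -2*V_3 + 2*V_1 + 6  [with V_3=4, V_1=5]  = 8; V_5 = |V_1 - V_2|  [with V_1=5, V_2=2]  = 3; V_6 = max(V_4, V_5) + 3  [with V_4=8, V_5=3]  = 11.
Change = 6 − 11 = -5.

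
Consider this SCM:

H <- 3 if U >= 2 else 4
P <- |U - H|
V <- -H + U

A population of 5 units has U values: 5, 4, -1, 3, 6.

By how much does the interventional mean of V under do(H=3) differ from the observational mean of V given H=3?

Every unit gets H=3 under the intervention. V values become 2, 1, -4, 0, 3; E[V|do(H=3)] = 0.4.
Observing H=3 restricts to units where H's equation naturally yields 3: U ∈ {5, 4, 3, 6}. In that subpopulation V = 2, 1, 0, 3, mean 1.5.
Difference = 0.4 − 1.5 = -1.1.

-1.1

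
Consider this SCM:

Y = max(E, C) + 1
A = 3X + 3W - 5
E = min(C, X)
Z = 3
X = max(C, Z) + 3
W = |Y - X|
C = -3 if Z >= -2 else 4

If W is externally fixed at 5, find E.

do(W=5) replaces the equation W = |Y - X| with the constant W = 5.
No directed path runs from W to E, so E keeps its natural value.
C = -3 if Z >= -2 else 4  [with Z=3]  = -3
X = max(C, Z) + 3  [with C=-3, Z=3]  = 6
E = min(C, X)  [with C=-3, X=6]  = -3

-3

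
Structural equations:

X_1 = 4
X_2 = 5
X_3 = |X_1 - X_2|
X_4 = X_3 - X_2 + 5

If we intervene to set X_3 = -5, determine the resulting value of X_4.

The intervention breaks the incoming arrows to X_3: X_3 = |X_1 - X_2| no longer applies, and X_3 = -5.
X_4 = X_3 - X_2 + 5  [with X_3=-5, X_2=5]  = -5

-5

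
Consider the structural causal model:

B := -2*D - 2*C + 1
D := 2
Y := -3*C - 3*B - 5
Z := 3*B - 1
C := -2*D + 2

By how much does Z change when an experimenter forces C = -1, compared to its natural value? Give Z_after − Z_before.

Under do(C=-1), the mechanism C := -2*D + 2 is discarded; C is fixed at -1.
B = -2*D - 2*C + 1  [with D=2, C=-1]  = -1
Z = 3*B - 1  [with B=-1]  = -4
Without intervention: C = -2*D + 2  [with D=2]  = -2; B = -2*D - 2*C + 1  [with D=2, C=-2]  = 1; Z = 3*B - 1  [with B=1]  = 2.
Change = -4 − 2 = -6.

-6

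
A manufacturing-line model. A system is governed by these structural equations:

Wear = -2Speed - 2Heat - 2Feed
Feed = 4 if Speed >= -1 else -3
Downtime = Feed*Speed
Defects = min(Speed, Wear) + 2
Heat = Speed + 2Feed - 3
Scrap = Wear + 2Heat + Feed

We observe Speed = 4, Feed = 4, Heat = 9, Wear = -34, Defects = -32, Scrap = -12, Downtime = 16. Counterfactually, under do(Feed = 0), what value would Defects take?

-8

do(Feed=0) replaces the equation Feed = 4 if Speed >= -1 else -3 with the constant Feed = 0.
Heat = Speed + 2Feed - 3  [with Speed=4, Feed=0]  = 1
Wear = -2Speed - 2Heat - 2Feed  [with Speed=4, Heat=1, Feed=0]  = -10
Defects = min(Speed, Wear) + 2  [with Speed=4, Wear=-10]  = -8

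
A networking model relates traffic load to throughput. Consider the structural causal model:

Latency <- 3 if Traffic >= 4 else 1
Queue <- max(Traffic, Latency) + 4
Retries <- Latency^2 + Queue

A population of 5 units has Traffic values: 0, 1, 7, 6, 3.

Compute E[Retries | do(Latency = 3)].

The intervention sets Latency=3 in all 5 units regardless of Traffic. Recomputing Retries per unit gives 16, 16, 20, 19, 16; average 17.4.

17.4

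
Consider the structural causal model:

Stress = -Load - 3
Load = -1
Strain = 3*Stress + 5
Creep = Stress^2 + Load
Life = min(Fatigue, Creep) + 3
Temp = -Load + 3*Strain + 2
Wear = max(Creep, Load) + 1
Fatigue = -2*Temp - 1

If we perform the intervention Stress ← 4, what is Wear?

Under do(Stress=4), the mechanism Stress = -Load - 3 is discarded; Stress is fixed at 4.
Creep = Stress^2 + Load  [with Stress=4, Load=-1]  = 15
Wear = max(Creep, Load) + 1  [with Creep=15, Load=-1]  = 16

16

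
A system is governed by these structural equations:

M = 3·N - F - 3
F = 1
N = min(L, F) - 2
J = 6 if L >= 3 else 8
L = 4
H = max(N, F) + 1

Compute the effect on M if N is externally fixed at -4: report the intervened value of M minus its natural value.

The intervention breaks the incoming arrows to N: N = min(L, F) - 2 no longer applies, and N = -4.
M = 3·N - F - 3  [with N=-4, F=1]  = -16
Without intervention: N = min(L, F) - 2  [with L=4, F=1]  = -1; M = 3·N - F - 3  [with N=-1, F=1]  = -7.
Change = -16 − (-7) = -9.

-9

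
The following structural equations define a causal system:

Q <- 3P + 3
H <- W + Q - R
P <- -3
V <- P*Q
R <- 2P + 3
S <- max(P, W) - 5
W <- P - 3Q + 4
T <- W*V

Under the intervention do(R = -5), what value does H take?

18

Intervening sets R = -5 and removes its equation (R <- 2P + 3).
Q = 3P + 3  [with P=-3]  = -6
W = P - 3Q + 4  [with P=-3, Q=-6]  = 19
H = W + Q - R  [with W=19, Q=-6, R=-5]  = 18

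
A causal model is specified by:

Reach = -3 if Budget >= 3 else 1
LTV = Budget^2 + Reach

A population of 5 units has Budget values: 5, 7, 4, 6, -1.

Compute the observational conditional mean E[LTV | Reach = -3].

Conditioning on Reach=-3 selects the 4 unit(s) with Budget ∈ {5, 7, 4, 6}. Their LTV values: 22, 46, 13, 33. Mean = 28.5.

28.5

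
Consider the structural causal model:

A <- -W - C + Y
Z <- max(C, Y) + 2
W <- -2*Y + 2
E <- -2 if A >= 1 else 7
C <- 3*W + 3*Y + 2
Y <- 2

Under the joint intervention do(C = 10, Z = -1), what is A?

-6

The joint intervention fixes C = 10, Z = -1, removing each variable's own equation.
W = -2*Y + 2  [with Y=2]  = -2
A = -W - C + Y  [with W=-2, C=10, Y=2]  = -6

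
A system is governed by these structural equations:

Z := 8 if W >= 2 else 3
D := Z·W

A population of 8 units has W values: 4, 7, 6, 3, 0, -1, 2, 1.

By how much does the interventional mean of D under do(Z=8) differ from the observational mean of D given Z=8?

-13.2

The intervention sets Z=8 in all 8 units regardless of W. Recomputing D per unit gives 32, 56, 48, 24, 0, -8, 16, 8; average 22.
E[D|Z=8] averages over only the 5 units with Z=8 (W = 4, 7, 6, 3, 2): D = 32, 56, 48, 24, 16, mean 35.2.
Difference = 22 − 35.2 = -13.2.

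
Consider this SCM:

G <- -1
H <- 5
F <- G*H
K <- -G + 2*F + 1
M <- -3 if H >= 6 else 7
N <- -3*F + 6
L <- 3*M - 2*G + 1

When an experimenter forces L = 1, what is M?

The intervention breaks the incoming arrows to L: L <- 3*M - 2*G + 1 no longer applies, and L = 1.
M is not downstream of the intervention, so its value is determined by the original equations.
M = -3 if H >= 6 else 7  [with H=5]  = 7

7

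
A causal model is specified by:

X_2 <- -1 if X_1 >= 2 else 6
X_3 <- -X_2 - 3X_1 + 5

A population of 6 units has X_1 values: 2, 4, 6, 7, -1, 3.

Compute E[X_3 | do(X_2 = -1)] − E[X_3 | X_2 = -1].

Every unit gets X_2=-1 under the intervention. X_3 values become 0, -6, -12, -15, 9, -3; E[X_3|do(X_2=-1)] = -4.5.
E[X_3|X_2=-1] averages over only the 5 units with X_2=-1 (X_1 = 2, 4, 6, 7, 3): X_3 = 0, -6, -12, -15, -3, mean -7.2.
Difference = -4.5 − (-7.2) = 2.7.

2.7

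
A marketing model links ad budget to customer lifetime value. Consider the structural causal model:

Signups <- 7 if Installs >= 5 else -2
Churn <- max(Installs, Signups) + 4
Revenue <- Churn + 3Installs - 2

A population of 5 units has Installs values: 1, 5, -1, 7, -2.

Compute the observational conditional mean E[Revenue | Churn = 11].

27

Observing Churn=11 restricts to units where Churn's equation naturally yields 11: Installs ∈ {5, 7}. In that subpopulation Revenue = 24, 30, mean 27.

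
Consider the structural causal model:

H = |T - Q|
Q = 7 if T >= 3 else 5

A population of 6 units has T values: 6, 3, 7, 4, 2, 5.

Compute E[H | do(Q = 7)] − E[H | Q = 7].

0.5

do(Q=7) breaks Q's dependence on T. With Q=7 fixed, H across the units is 1, 4, 0, 3, 5, 2, mean 2.5.
Observing Q=7 restricts to units where Q's equation naturally yields 7: T ∈ {6, 3, 7, 4, 5}. In that subpopulation H = 1, 4, 0, 3, 2, mean 2.
Difference = 2.5 − 2 = 0.5.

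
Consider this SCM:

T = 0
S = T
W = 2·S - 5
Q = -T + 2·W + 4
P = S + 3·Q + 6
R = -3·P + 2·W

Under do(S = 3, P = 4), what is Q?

The joint intervention fixes S = 3, P = 4, removing each variable's own equation.
W = 2·S - 5  [with S=3]  = 1
Q = -T + 2·W + 4  [with T=0, W=1]  = 6

6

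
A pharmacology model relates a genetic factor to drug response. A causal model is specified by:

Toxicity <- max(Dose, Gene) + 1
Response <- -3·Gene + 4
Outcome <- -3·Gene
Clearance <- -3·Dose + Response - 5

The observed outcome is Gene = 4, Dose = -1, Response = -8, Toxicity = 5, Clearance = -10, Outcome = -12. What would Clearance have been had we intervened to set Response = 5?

3

do(Response=5) replaces the equation Response <- -3·Gene + 4 with the constant Response = 5.
Clearance = -3·Dose + Response - 5  [with Dose=-1, Response=5]  = 3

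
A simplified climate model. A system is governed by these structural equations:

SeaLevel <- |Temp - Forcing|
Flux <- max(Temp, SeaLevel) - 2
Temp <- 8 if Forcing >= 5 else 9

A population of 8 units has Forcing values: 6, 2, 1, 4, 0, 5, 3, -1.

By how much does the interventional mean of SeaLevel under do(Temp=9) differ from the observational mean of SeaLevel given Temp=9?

-1

Under do(Temp=9), Temp's equation is replaced by Temp=9 for every unit. Per-unit SeaLevel: 3, 7, 8, 5, 9, 4, 6, 10. Mean = 6.5.
Observing Temp=9 restricts to units where Temp's equation naturally yields 9: Forcing ∈ {2, 1, 4, 0, 3, -1}. In that subpopulation SeaLevel = 7, 8, 5, 9, 6, 10, mean 7.5.
Difference = 6.5 − 7.5 = -1.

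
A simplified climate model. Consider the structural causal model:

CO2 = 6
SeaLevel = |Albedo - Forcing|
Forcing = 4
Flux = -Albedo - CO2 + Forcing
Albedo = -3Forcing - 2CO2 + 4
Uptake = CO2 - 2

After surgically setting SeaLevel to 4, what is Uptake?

Under do(SeaLevel=4), the mechanism SeaLevel = |Albedo - Forcing| is discarded; SeaLevel is fixed at 4.
Since Uptake is not a descendant of the intervened variable, it is unaffected.
Uptake = CO2 - 2  [with CO2=6]  = 4

4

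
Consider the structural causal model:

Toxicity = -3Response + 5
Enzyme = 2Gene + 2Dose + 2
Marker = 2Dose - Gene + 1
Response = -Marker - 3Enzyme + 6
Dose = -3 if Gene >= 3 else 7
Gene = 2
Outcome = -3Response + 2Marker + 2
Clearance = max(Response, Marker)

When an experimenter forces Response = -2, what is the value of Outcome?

34

do(Response=-2) replaces the equation Response = -Marker - 3Enzyme + 6 with the constant Response = -2.
Dose = -3 if Gene >= 3 else 7  [with Gene=2]  = 7
Marker = 2Dose - Gene + 1  [with Dose=7, Gene=2]  = 13
Outcome = -3Response + 2Marker + 2  [with Response=-2, Marker=13]  = 34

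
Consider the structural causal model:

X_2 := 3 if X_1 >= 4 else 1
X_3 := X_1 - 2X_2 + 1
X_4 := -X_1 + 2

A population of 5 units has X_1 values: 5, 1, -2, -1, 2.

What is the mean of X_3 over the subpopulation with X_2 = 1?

Observing X_2=1 restricts to units where X_2's equation naturally yields 1: X_1 ∈ {1, -2, -1, 2}. In that subpopulation X_3 = 0, -3, -2, 1, mean -1.

-1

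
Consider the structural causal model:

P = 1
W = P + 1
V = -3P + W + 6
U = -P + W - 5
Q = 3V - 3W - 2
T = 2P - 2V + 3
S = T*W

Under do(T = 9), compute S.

Intervening sets T = 9 and removes its equation (T = 2P - 2V + 3).
W = P + 1  [with P=1]  = 2
S = T*W  [with T=9, W=2]  = 18

18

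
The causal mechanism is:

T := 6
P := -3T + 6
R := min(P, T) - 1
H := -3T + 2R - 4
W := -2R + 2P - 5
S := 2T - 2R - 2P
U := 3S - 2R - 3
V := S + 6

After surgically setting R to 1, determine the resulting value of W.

-31

do(R=1) replaces the equation R := min(P, T) - 1 with the constant R = 1.
P = -3T + 6  [with T=6]  = -12
W = -2R + 2P - 5  [with R=1, P=-12]  = -31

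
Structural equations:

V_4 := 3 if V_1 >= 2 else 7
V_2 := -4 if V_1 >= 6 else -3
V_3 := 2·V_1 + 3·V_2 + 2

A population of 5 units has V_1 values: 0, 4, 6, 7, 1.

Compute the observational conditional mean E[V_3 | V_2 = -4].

Observing V_2=-4 restricts to units where V_2's equation naturally yields -4: V_1 ∈ {6, 7}. In that subpopulation V_3 = 2, 4, mean 3.

3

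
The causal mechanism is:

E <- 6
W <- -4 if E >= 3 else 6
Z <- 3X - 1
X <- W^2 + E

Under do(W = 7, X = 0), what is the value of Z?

-1

Setting W = 7, X = 0 by intervention discards those variables' equations.
Z = 3X - 1  [with X=0]  = -1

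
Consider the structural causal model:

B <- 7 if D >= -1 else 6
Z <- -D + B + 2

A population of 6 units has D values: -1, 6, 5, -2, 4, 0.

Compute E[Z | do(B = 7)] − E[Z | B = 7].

do(B=7) breaks B's dependence on D. With B=7 fixed, Z across the units is 10, 3, 4, 11, 5, 9, mean 7.
E[Z|B=7] averages over only the 5 units with B=7 (D = -1, 6, 5, 4, 0): Z = 10, 3, 4, 5, 9, mean 6.2.
Difference = 7 − 6.2 = 0.8.

0.8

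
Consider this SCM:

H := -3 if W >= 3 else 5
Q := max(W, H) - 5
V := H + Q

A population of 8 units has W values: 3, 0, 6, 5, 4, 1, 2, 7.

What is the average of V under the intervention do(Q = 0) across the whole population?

Every unit gets Q=0 under the intervention. V values become -3, 5, -3, -3, -3, 5, 5, -3; E[V|do(Q=0)] = 0.

0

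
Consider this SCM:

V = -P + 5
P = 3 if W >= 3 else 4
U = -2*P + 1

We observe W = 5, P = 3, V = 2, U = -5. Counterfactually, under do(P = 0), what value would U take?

1

Under do(P=0), the mechanism P = 3 if W >= 3 else 4 is discarded; P is fixed at 0.
U = -2*P + 1  [with P=0]  = 1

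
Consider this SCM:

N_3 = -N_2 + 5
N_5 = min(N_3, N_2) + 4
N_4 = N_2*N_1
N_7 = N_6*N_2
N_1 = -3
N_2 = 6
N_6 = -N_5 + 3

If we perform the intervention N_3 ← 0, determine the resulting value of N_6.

-1

The intervention breaks the incoming arrows to N_3: N_3 = -N_2 + 5 no longer applies, and N_3 = 0.
N_5 = min(N_3, N_2) + 4  [with N_3=0, N_2=6]  = 4
N_6 = -N_5 + 3  [with N_5=4]  = -1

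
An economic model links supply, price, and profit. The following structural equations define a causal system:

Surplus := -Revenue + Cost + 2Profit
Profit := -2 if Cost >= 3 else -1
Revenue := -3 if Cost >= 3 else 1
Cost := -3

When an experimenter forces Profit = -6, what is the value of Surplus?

The intervention breaks the incoming arrows to Profit: Profit := -2 if Cost >= 3 else -1 no longer applies, and Profit = -6.
Revenue = -3 if Cost >= 3 else 1  [with Cost=-3]  = 1
Surplus = -Revenue + Cost + 2Profit  [with Revenue=1, Cost=-3, Profit=-6]  = -16

-16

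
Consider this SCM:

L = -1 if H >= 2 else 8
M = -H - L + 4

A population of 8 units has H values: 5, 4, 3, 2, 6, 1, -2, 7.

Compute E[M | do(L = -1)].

1.75

The intervention sets L=-1 in all 8 units regardless of H. Recomputing M per unit gives 0, 1, 2, 3, -1, 4, 7, -2; average 1.75.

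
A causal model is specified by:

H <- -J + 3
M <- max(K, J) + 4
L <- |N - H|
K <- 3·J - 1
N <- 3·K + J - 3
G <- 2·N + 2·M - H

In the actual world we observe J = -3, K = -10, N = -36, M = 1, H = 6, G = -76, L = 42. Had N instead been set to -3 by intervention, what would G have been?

The intervention breaks the incoming arrows to N: N <- 3·K + J - 3 no longer applies, and N = -3.
K = 3·J - 1  [with J=-3]  = -10
M = max(K, J) + 4  [with K=-10, J=-3]  = 1
H = -J + 3  [with J=-3]  = 6
G = 2·N + 2·M - H  [with N=-3, M=1, H=6]  = -10

-10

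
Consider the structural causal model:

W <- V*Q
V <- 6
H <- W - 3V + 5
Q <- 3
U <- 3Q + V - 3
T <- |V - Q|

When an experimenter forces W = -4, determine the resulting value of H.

-17

Intervening sets W = -4 and removes its equation (W <- V*Q).
H = W - 3V + 5  [with W=-4, V=6]  = -17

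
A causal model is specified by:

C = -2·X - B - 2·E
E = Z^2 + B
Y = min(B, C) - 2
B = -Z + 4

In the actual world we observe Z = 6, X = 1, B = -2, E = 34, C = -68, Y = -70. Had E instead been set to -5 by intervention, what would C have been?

Intervening sets E = -5 and removes its equation (E = Z^2 + B).
B = -Z + 4  [with Z=6]  = -2
C = -2·X - B - 2·E  [with X=1, B=-2, E=-5]  = 10

10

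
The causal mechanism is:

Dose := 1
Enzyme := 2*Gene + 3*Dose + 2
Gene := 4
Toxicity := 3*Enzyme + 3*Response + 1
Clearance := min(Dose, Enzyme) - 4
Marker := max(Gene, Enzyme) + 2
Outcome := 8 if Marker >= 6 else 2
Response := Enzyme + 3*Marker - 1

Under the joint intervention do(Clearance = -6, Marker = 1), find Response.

15

Under do(Clearance = -6, Marker = 1), each intervened variable's structural equation is replaced by its fixed value.
Enzyme = 2*Gene + 3*Dose + 2  [with Gene=4, Dose=1]  = 13
Response = Enzyme + 3*Marker - 1  [with Enzyme=13, Marker=1]  = 15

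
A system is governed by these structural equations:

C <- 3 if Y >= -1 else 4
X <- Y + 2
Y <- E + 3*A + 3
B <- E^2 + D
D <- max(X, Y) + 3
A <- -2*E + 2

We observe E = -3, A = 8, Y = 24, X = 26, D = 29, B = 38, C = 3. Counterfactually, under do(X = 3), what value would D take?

Intervening sets X = 3 and removes its equation (X <- Y + 2).
A = -2*E + 2  [with E=-3]  = 8
Y = E + 3*A + 3  [with E=-3, A=8]  = 24
D = max(X, Y) + 3  [with X=3, Y=24]  = 27

27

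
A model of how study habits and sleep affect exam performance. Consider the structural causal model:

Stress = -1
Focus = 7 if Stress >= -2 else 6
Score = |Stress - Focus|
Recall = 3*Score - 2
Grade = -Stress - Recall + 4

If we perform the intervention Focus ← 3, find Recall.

10

Under do(Focus=3), the mechanism Focus = 7 if Stress >= -2 else 6 is discarded; Focus is fixed at 3.
Score = |Stress - Focus|  [with Stress=-1, Focus=3]  = 4
Recall = 3*Score - 2  [with Score=4]  = 10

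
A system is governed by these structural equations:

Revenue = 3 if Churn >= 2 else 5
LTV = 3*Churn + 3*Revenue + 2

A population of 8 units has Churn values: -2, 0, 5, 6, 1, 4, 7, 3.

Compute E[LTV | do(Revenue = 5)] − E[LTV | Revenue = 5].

10

The intervention sets Revenue=5 in all 8 units regardless of Churn. Recomputing LTV per unit gives 11, 17, 32, 35, 20, 29, 38, 26; average 26.
Observing Revenue=5 restricts to units where Revenue's equation naturally yields 5: Churn ∈ {-2, 0, 1}. In that subpopulation LTV = 11, 17, 20, mean 16.
Difference = 26 − 16 = 10.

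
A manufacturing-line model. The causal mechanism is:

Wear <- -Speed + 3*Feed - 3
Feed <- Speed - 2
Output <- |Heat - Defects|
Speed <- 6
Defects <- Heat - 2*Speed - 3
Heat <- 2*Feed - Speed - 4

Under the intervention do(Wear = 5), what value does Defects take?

-17

Intervening sets Wear = 5 and removes its equation (Wear <- -Speed + 3*Feed - 3).
No directed path runs from Wear to Defects, so Defects keeps its natural value.
Feed = Speed - 2  [with Speed=6]  = 4
Heat = 2*Feed - Speed - 4  [with Feed=4, Speed=6]  = -2
Defects = Heat - 2*Speed - 3  [with Heat=-2, Speed=6]  = -17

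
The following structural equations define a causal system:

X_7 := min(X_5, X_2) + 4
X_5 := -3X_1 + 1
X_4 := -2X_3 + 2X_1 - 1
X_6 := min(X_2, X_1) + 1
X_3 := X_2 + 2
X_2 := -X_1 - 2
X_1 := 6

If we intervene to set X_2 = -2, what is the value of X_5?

do(X_2=-2) replaces the equation X_2 := -X_1 - 2 with the constant X_2 = -2.
Since X_5 is not a descendant of the intervened variable, it is unaffected.
X_5 = -3X_1 + 1  [with X_1=6]  = -17

-17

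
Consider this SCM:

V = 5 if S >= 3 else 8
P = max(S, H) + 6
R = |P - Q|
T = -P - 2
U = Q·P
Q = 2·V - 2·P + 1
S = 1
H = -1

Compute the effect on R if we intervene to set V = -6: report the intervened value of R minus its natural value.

28

Under do(V=-6), the mechanism V = 5 if S >= 3 else 8 is discarded; V is fixed at -6.
P = max(S, H) + 6  [with S=1, H=-1]  = 7
Q = 2·V - 2·P + 1  [with V=-6, P=7]  = -25
R = |P - Q|  [with P=7, Q=-25]  = 32
Without intervention: P = max(S, H) + 6  [with S=1, H=-1]  = 7; V = 5 if S >= 3 else 8  [with S=1]  = 8; Q = 2·V - 2·P + 1  [with V=8, P=7]  = 3; R = |P - Q|  [with P=7, Q=3]  = 4.
Change = 32 − 4 = 28.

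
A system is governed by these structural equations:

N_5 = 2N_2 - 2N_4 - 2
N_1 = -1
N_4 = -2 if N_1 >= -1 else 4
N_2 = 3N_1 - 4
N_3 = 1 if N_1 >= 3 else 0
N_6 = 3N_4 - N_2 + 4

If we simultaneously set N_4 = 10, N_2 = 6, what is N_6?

28

The joint intervention fixes N_4 = 10, N_2 = 6, removing each variable's own equation.
N_6 = 3N_4 - N_2 + 4  [with N_4=10, N_2=6]  = 28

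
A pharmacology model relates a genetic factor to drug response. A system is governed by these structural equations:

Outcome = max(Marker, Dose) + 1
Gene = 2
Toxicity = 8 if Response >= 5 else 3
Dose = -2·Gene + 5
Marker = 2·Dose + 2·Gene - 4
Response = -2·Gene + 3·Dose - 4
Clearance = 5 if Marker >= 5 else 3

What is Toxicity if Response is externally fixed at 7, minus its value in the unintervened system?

Intervening sets Response = 7 and removes its equation (Response = -2·Gene + 3·Dose - 4).
Toxicity = 8 if Response >= 5 else 3  [with Response=7]  = 8
Without intervention: Dose = -2·Gene + 5  [with Gene=2]  = 1; Response = -2·Gene + 3·Dose - 4  [with Gene=2, Dose=1]  = -5; Toxicity = 8 if Response >= 5 else 3  [with Response=-5]  = 3.
Change = 8 − 3 = 5.

5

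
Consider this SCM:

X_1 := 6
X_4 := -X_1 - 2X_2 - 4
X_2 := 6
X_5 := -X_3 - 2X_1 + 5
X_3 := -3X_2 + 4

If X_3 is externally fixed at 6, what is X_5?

do(X_3=6) replaces the equation X_3 := -3X_2 + 4 with the constant X_3 = 6.
X_5 = -X_3 - 2X_1 + 5  [with X_3=6, X_1=6]  = -13

-13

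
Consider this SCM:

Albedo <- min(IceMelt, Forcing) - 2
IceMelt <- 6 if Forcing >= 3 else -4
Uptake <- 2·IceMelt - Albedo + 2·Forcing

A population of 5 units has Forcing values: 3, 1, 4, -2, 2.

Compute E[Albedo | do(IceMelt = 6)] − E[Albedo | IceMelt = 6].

-1.9

Every unit gets IceMelt=6 under the intervention. Albedo values become 1, -1, 2, -4, 0; E[Albedo|do(IceMelt=6)] = -0.4.
E[Albedo|IceMelt=6] averages over only the 2 units with IceMelt=6 (Forcing = 3, 4): Albedo = 1, 2, mean 1.5.
Difference = -0.4 − 1.5 = -1.9.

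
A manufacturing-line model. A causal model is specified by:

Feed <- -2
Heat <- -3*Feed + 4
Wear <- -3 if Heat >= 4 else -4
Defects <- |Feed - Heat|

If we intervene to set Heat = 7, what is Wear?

-3

The intervention breaks the incoming arrows to Heat: Heat <- -3*Feed + 4 no longer applies, and Heat = 7.
Wear = -3 if Heat >= 4 else -4  [with Heat=7]  = -3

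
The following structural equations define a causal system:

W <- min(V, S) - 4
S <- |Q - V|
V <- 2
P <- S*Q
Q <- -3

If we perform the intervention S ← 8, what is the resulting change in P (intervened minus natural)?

do(S=8) replaces the equation S <- |Q - V| with the constant S = 8.
P = S*Q  [with S=8, Q=-3]  = -24
Without intervention: S = |Q - V|  [with Q=-3, V=2]  = 5; P = S*Q  [with S=5, Q=-3]  = -15.
Change = -24 − (-15) = -9.

-9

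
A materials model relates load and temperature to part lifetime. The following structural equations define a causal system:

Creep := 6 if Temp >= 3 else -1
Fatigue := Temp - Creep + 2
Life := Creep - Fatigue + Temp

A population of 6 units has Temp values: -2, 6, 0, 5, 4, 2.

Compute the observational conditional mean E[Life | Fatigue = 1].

3

Conditioning on Fatigue=1 selects the 2 unit(s) with Temp ∈ {-2, 5}. Their Life values: -4, 10. Mean = 3.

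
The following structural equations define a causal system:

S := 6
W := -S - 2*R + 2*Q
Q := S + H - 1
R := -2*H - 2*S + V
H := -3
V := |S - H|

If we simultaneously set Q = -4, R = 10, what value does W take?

Setting Q = -4, R = 10 by intervention discards those variables' equations.
W = -S - 2*R + 2*Q  [with S=6, R=10, Q=-4]  = -34

-34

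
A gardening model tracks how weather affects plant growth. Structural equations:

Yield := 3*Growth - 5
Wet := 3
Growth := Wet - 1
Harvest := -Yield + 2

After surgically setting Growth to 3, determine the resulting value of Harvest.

Under do(Growth=3), the mechanism Growth := Wet - 1 is discarded; Growth is fixed at 3.
Yield = 3*Growth - 5  [with Growth=3]  = 4
Harvest = -Yield + 2  [with Yield=4]  = -2

-2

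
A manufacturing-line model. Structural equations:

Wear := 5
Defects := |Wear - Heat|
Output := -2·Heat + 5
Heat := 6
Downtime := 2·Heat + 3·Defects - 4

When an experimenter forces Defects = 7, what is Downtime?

do(Defects=7) replaces the equation Defects := |Wear - Heat| with the constant Defects = 7.
Downtime = 2·Heat + 3·Defects - 4  [with Heat=6, Defects=7]  = 29

29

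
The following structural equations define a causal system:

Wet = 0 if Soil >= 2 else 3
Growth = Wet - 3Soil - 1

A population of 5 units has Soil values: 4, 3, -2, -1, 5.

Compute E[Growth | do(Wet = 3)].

The intervention sets Wet=3 in all 5 units regardless of Soil. Recomputing Growth per unit gives -10, -7, 8, 5, -13; average -3.4.

-3.4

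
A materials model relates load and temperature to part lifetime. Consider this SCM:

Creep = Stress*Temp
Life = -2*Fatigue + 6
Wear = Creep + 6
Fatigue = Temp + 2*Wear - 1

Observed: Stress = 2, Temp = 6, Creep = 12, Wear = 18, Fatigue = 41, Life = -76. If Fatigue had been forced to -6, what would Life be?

18

The intervention breaks the incoming arrows to Fatigue: Fatigue = Temp + 2*Wear - 1 no longer applies, and Fatigue = -6.
Life = -2*Fatigue + 6  [with Fatigue=-6]  = 18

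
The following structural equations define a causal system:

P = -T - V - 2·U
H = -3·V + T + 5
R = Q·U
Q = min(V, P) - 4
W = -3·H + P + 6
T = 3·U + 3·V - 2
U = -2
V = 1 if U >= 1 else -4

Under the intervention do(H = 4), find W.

22

Intervening sets H = 4 and removes its equation (H = -3·V + T + 5).
V = 1 if U >= 1 else -4  [with U=-2]  = -4
T = 3·U + 3·V - 2  [with U=-2, V=-4]  = -20
P = -T - V - 2·U  [with T=-20, V=-4, U=-2]  = 28
W = -3·H + P + 6  [with H=4, P=28]  = 22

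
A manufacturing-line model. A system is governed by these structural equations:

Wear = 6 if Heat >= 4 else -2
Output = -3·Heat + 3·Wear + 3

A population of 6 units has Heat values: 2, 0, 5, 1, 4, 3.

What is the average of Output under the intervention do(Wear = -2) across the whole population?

The intervention sets Wear=-2 in all 6 units regardless of Heat. Recomputing Output per unit gives -9, -3, -18, -6, -15, -12; average -10.5.

-10.5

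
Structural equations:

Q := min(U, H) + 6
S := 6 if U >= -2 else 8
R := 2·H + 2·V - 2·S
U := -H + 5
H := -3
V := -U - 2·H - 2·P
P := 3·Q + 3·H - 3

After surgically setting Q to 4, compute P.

The intervention breaks the incoming arrows to Q: Q := min(U, H) + 6 no longer applies, and Q = 4.
P = 3·Q + 3·H - 3  [with Q=4, H=-3]  = 0

0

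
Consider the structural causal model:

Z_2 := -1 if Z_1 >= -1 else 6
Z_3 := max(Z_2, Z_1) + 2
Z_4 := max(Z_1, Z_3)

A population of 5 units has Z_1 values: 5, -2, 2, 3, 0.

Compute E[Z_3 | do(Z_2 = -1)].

3.8

do(Z_2=-1) breaks Z_2's dependence on Z_1. With Z_2=-1 fixed, Z_3 across the units is 7, 1, 4, 5, 2, mean 3.8.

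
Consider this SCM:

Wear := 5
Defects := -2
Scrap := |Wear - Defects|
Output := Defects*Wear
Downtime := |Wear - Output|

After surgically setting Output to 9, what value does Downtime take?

4

Intervening sets Output = 9 and removes its equation (Output := Defects*Wear).
Downtime = |Wear - Output|  [with Wear=5, Output=9]  = 4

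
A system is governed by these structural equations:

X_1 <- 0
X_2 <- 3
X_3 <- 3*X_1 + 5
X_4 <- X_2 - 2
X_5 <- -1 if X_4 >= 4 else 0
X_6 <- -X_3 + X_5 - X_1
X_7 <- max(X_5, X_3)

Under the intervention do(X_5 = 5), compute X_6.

The intervention breaks the incoming arrows to X_5: X_5 <- -1 if X_4 >= 4 else 0 no longer applies, and X_5 = 5.
X_3 = 3*X_1 + 5  [with X_1=0]  = 5
X_6 = -X_3 + X_5 - X_1  [with X_3=5, X_5=5, X_1=0]  = 0

0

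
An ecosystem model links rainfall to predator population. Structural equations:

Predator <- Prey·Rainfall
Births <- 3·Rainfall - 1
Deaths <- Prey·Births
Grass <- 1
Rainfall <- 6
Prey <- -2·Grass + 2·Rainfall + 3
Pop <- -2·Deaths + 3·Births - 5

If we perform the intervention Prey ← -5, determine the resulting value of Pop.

216

The intervention breaks the incoming arrows to Prey: Prey <- -2·Grass + 2·Rainfall + 3 no longer applies, and Prey = -5.
Births = 3·Rainfall - 1  [with Rainfall=6]  = 17
Deaths = Prey·Births  [with Prey=-5, Births=17]  = -85
Pop = -2·Deaths + 3·Births - 5  [with Deaths=-85, Births=17]  = 216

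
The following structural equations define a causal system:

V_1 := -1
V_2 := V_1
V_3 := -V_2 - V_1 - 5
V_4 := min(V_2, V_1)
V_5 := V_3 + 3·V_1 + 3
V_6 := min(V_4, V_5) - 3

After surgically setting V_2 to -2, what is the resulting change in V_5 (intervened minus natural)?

do(V_2=-2) replaces the equation V_2 := V_1 with the constant V_2 = -2.
V_3 = -V_2 - V_1 - 5  [with V_2=-2, V_1=-1]  = -2
V_5 = V_3 + 3·V_1 + 3  [with V_3=-2, V_1=-1]  = -2
Without intervention: V_2 = V_1  [with V_1=-1]  = -1; V_3 = -V_2 - V_1 - 5  [with V_2=-1, V_1=-1]  = -3; V_5 = V_3 + 3·V_1 + 3  [with V_3=-3, V_1=-1]  = -3.
Change = -2 − (-3) = 1.

1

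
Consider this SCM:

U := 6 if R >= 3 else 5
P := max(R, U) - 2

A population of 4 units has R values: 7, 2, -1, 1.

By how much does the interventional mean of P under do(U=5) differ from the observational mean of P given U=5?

The intervention sets U=5 in all 4 units regardless of R. Recomputing P per unit gives 5, 3, 3, 3; average 3.5.
E[P|U=5] averages over only the 3 units with U=5 (R = 2, -1, 1): P = 3, 3, 3, mean 3.
Difference = 3.5 − 3 = 0.5.

0.5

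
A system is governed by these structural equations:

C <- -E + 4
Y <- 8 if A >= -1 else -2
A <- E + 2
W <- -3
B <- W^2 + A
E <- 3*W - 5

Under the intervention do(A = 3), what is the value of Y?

do(A=3) replaces the equation A <- E + 2 with the constant A = 3.
Y = 8 if A >= -1 else -2  [with A=3]  = 8

8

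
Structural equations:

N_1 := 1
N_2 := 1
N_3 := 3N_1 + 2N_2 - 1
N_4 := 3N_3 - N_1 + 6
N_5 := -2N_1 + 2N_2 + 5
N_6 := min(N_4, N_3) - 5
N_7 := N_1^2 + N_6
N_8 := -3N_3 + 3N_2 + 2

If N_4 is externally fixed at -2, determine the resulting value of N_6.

-7

Under do(N_4=-2), the mechanism N_4 := 3N_3 - N_1 + 6 is discarded; N_4 is fixed at -2.
N_3 = 3N_1 + 2N_2 - 1  [with N_1=1, N_2=1]  = 4
N_6 = min(N_4, N_3) - 5  [with N_4=-2, N_3=4]  = -7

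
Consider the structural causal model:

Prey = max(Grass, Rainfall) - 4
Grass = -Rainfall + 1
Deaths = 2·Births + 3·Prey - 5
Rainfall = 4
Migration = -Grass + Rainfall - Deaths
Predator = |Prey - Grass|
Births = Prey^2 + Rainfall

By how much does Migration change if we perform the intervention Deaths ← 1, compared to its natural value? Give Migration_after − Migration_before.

Intervening sets Deaths = 1 and removes its equation (Deaths = 2·Births + 3·Prey - 5).
Grass = -Rainfall + 1  [with Rainfall=4]  = -3
Migration = -Grass + Rainfall - Deaths  [with Grass=-3, Rainfall=4, Deaths=1]  = 6
Without intervention: Grass = -Rainfall + 1  [with Rainfall=4]  = -3; Prey = max(Grass, Rainfall) - 4  [with Grass=-3, Rainfall=4]  = 0; Births = Prey^2 + Rainfall  [with Prey=0, Rainfall=4]  = 4; Deaths = 2·Births + 3·Prey - 5  [with Births=4, Prey=0]  = 3; Migration = -Grass + Rainfall - Deaths  [with Grass=-3, Rainfall=4, Deaths=3]  = 4.
Change = 6 − 4 = 2.

2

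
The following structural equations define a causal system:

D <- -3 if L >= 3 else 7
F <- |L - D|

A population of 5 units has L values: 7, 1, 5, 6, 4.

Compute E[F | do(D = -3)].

7.6

Under do(D=-3), D's equation is replaced by D=-3 for every unit. Per-unit F: 10, 4, 8, 9, 7. Mean = 7.6.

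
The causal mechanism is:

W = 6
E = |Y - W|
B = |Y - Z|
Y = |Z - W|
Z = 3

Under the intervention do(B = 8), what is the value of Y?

Under do(B=8), the mechanism B = |Y - Z| is discarded; B is fixed at 8.
Since Y is not a descendant of the intervened variable, it is unaffected.
Y = |Z - W|  [with Z=3, W=6]  = 3

3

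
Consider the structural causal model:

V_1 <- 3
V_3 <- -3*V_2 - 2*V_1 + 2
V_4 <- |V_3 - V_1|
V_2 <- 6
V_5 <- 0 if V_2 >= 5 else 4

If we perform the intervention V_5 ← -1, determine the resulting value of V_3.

-22

do(V_5=-1) replaces the equation V_5 <- 0 if V_2 >= 5 else 4 with the constant V_5 = -1.
V_3 is not downstream of the intervention, so its value is determined by the original equations.
V_3 = -3*V_2 - 2*V_1 + 2  [with V_2=6, V_1=3]  = -22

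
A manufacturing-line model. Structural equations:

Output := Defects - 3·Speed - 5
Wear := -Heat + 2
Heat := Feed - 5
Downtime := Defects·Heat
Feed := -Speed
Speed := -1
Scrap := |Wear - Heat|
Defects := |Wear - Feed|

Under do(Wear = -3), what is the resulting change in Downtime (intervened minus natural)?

do(Wear=-3) replaces the equation Wear := -Heat + 2 with the constant Wear = -3.
Feed = -Speed  [with Speed=-1]  = 1
Heat = Feed - 5  [with Feed=1]  = -4
Defects = |Wear - Feed|  [with Wear=-3, Feed=1]  = 4
Downtime = Defects·Heat  [with Defects=4, Heat=-4]  = -16
Without intervention: Feed = -Speed  [with Speed=-1]  = 1; Heat = Feed - 5  [with Feed=1]  = -4; Wear = -Heat + 2  [with Heat=-4]  = 6; Defects = |Wear - Feed|  [with Wear=6, Feed=1]  = 5; Downtime = Defects·Heat  [with Defects=5, Heat=-4]  = -20.
Change = -16 − (-20) = 4.

4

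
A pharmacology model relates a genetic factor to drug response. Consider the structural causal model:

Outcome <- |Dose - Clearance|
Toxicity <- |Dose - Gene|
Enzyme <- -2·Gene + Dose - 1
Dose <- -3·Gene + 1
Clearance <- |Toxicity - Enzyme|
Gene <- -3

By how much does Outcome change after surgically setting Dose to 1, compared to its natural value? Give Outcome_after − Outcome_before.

Under do(Dose=1), the mechanism Dose <- -3·Gene + 1 is discarded; Dose is fixed at 1.
Enzyme = -2·Gene + Dose - 1  [with Gene=-3, Dose=1]  = 6
Toxicity = |Dose - Gene|  [with Dose=1, Gene=-3]  = 4
Clearance = |Toxicity - Enzyme|  [with Toxicity=4, Enzyme=6]  = 2
Outcome = |Dose - Clearance|  [with Dose=1, Clearance=2]  = 1
Without intervention: Dose = -3·Gene + 1  [with Gene=-3]  = 10; Enzyme = -2·Gene + Dose - 1  [with Gene=-3, Dose=10]  = 15; Toxicity = |Dose - Gene|  [with Dose=10, Gene=-3]  = 13; Clearance = |Toxicity - Enzyme|  [with Toxicity=13, Enzyme=15]  = 2; Outcome = |Dose - Clearance|  [with Dose=10, Clearance=2]  = 8.
Change = 1 − 8 = -7.

-7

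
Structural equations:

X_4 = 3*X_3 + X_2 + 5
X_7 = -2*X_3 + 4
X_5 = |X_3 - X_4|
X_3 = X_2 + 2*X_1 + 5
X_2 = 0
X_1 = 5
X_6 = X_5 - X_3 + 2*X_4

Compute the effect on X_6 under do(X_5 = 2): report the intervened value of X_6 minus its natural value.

-33

The intervention breaks the incoming arrows to X_5: X_5 = |X_3 - X_4| no longer applies, and X_5 = 2.
X_3 = X_2 + 2*X_1 + 5  [with X_2=0, X_1=5]  = 15
X_4 = 3*X_3 + X_2 + 5  [with X_3=15, X_2=0]  = 50
X_6 = X_5 - X_3 + 2*X_4  [with X_5=2, X_3=15, X_4=50]  = 87
Without intervention: X_3 = X_2 + 2*X_1 + 5  [with X_2=0, X_1=5]  = 15; X_4 = 3*X_3 + X_2 + 5  [with X_3=15, X_2=0]  = 50; X_5 = |X_3 - X_4|  [with X_3=15, X_4=50]  = 35; X_6 = X_5 - X_3 + 2*X_4  [with X_5=35, X_3=15, X_4=50]  = 120.
Change = 87 − 120 = -33.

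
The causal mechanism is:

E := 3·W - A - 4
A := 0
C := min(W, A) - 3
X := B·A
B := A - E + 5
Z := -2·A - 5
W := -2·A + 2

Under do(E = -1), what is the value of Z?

-5

The intervention breaks the incoming arrows to E: E := 3·W - A - 4 no longer applies, and E = -1.
Z is not downstream of the intervention, so its value is determined by the original equations.
Z = -2·A - 5  [with A=0]  = -5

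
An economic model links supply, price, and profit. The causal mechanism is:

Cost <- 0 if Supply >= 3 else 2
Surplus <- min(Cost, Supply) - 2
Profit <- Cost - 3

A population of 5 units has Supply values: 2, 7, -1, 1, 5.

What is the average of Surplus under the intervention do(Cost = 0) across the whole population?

-2.2

The intervention sets Cost=0 in all 5 units regardless of Supply. Recomputing Surplus per unit gives -2, -2, -3, -2, -2; average -2.2.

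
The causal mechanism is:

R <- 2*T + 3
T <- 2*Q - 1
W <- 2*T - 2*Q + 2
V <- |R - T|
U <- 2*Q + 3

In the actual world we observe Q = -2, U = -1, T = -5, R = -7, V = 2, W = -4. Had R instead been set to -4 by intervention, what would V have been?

Intervening sets R = -4 and removes its equation (R <- 2*T + 3).
T = 2*Q - 1  [with Q=-2]  = -5
V = |R - T|  [with R=-4, T=-5]  = 1

1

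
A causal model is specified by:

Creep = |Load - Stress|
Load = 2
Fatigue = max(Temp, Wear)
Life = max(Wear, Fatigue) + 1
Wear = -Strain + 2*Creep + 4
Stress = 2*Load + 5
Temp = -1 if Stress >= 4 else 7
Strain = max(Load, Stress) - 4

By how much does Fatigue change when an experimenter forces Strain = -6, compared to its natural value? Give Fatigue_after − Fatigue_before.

The intervention breaks the incoming arrows to Strain: Strain = max(Load, Stress) - 4 no longer applies, and Strain = -6.
Stress = 2*Load + 5  [with Load=2]  = 9
Temp = -1 if Stress >= 4 else 7  [with Stress=9]  = -1
Creep = |Load - Stress|  [with Load=2, Stress=9]  = 7
Wear = -Strain + 2*Creep + 4  [with Strain=-6, Creep=7]  = 24
Fatigue = max(Temp, Wear)  [with Temp=-1, Wear=24]  = 24
Without intervention: Stress = 2*Load + 5  [with Load=2]  = 9; Strain = max(Load, Stress) - 4  [with Load=2, Stress=9]  = 5; Temp = -1 if Stress >= 4 else 7  [with Stress=9]  = -1; Creep = |Load - Stress|  [with Load=2, Stress=9]  = 7; Wear = -Strain + 2*Creep + 4  [with Strain=5, Creep=7]  = 13; Fatigue = max(Temp, Wear)  [with Temp=-1, Wear=13]  = 13.
Change = 24 − 13 = 11.

11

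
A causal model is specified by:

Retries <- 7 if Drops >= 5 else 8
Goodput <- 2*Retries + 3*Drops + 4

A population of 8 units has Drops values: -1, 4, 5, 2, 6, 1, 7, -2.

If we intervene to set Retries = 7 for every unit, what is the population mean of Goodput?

do(Retries=7) breaks Retries's dependence on Drops. With Retries=7 fixed, Goodput across the units is 15, 30, 33, 24, 36, 21, 39, 12, mean 26.25.

26.25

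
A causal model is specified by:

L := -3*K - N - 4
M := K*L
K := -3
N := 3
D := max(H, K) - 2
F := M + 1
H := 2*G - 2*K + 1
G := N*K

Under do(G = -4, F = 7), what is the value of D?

-3

Under do(G = -4, F = 7), each intervened variable's structural equation is replaced by its fixed value.
H = 2*G - 2*K + 1  [with G=-4, K=-3]  = -1
D = max(H, K) - 2  [with H=-1, K=-3]  = -3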